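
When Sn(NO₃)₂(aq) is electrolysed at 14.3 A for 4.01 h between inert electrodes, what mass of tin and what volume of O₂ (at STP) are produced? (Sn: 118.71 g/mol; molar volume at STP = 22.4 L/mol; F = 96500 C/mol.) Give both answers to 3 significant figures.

127 g Sn; 12.0 L O₂

Q = 14.3 × 14436 = 2.064×10^5 C; n(e⁻) = 2.064×10^5 / 96500 = 2.139 mol
Cathode: Sn²⁺ + 2e⁻ → Sn → n(Sn) = 2.139/2 = 1.070 mol → 127 g
Anode: 2H₂O → O₂ + 4H⁺ + 4e⁻ → n(O₂) = 2.139/4 = 0.5348 mol → 12.0 L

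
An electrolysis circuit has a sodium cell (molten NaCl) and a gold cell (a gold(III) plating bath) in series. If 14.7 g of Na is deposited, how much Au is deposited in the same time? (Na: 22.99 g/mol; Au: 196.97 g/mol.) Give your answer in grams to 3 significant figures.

42.0 g

n(Na) = 14.7 / 22.99 = 0.6394 mol
Na⁺ + e⁻ → Na, so n(e⁻) = 0.6394 mol
The cells are in series, so the same charge (and hence the same n(e⁻) = 0.6394 mol) passes through both.
Au³⁺ + 3e⁻ → Au, so n(Au) = 0.6394 / 3 = 0.2131 mol
m(Au) = 0.2131 × 196.97 = 42.0 g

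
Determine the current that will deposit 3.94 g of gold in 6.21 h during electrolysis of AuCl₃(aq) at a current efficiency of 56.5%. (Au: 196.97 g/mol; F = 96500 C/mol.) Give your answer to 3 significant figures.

0.458 A

n(Au) = 3.94 / 196.97 = 0.02000 mol
Au³⁺ + 3e⁻ → Au, so n(e⁻) = 3 × 0.02000 = 0.06000 mol
Q = 0.06000 × 96500 / 0.565 = 10250 C
I = Q / t = 10250 / 22356 s = 0.458 A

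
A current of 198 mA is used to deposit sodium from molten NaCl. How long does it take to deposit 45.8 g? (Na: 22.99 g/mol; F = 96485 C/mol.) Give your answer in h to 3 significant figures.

270 h

n(Na) = 45.8 / 22.99 = 1.992 mol
Na⁺ + e⁻ → Na, so n(e⁻) = 1.992 mol
Q = 1.992 × 96485 = 1.922×10^5 C
t = Q / I = 1.922×10^5 / 0.198 = 9.707×10^5 s = 270 h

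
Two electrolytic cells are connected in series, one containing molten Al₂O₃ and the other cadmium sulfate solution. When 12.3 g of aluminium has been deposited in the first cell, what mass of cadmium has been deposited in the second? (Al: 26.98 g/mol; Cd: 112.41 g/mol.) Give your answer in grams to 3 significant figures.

76.9 g

n(Al) = 12.3 / 26.98 = 0.4559 mol
Al³⁺ + 3e⁻ → Al, so n(e⁻) = 3 × 0.4559 = 1.368 mol
Same current for the same time ⇒ same n(e⁻) = 1.368 mol in both cells.
Cd²⁺ + 2e⁻ → Cd, so n(Cd) = 1.368 / 2 = 0.6840 mol
m(Cd) = 0.6840 × 112.41 = 76.9 g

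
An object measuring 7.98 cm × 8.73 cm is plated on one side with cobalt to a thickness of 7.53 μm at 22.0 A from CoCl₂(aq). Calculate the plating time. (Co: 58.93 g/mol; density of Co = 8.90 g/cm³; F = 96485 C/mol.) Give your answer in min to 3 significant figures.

Plated area = 7.98 × 8.73 = 69.67 cm²
Volume = 69.67 × 7.53×10⁻⁴ cm = 0.05246 cm³
m(Co) = 0.05246 × 8.90 = 0.4669 g
n(Co) = 0.4669 / 58.93 = 0.007923 mol; n(e⁻) = 2 × 0.007923 = 0.01585 mol
Q = 0.01585 × 96485 = 1529 C
t = 1529 / 22.0 = 69.50 s = 1.16 min

1.16 min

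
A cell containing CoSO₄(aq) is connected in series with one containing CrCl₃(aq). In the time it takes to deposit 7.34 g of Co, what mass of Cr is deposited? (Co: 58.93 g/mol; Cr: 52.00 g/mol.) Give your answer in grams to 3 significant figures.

n(Co) = 7.34 / 58.93 = 0.1246 mol
Co²⁺ + 2e⁻ → Co, so n(e⁻) = 2 × 0.1246 = 0.2492 mol
In series, the same 0.2492 mol of electrons flows through the second cell.
Cr³⁺ + 3e⁻ → Cr, so n(Cr) = 0.2492 / 3 = 0.08307 mol
m(Cr) = 0.08307 × 52.00 = 4.32 g

4.32 g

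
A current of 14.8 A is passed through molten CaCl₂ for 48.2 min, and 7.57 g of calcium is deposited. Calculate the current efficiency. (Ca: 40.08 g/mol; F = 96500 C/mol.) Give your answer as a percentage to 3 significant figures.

85.2%

Q = 14.8 × 2892 = 42800 C
n(e⁻) = 42800 / 96500 = 0.4435 mol
Ca²⁺ + 2e⁻ → Ca, so theoretical n(Ca) = 0.2218 mol → 8.890 g
Efficiency = 7.57 / 8.890 = 0.8515 = 85.2%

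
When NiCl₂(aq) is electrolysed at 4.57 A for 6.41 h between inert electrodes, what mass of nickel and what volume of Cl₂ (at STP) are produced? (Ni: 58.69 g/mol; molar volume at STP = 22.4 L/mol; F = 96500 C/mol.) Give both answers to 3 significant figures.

Q = 4.57 × 23076 = 1.055×10^5 C; n(e⁻) = 1.055×10^5 / 96500 = 1.093 mol
Cathode: Ni²⁺ + 2e⁻ → Ni → n(Ni) = 1.093/2 = 0.5465 mol → 32.1 g
Anode: 2Cl⁻ → Cl₂ + 2e⁻ → n(Cl₂) = 1.093/2 = 0.5465 mol → 12.2 L

32.1 g Ni; 12.2 L Cl₂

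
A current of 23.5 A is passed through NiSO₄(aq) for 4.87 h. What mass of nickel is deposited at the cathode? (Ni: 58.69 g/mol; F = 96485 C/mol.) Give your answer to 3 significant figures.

Charge passed = 23.5 × 17532 = 4.120×10^5 C
n(e⁻) = Q/F = 4.120×10^5/96485 = 4.270 mol
Ni²⁺ + 2e⁻ → Ni, so n(Ni) = 4.270 / 2 = 2.135 mol
m = 2.135 × 58.69 = 125 g

125 g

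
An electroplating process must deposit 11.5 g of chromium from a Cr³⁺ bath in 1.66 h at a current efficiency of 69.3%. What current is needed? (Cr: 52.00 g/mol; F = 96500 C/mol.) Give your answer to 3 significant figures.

15.5 A

n(Cr) = 11.5 / 52.00 = 0.2212 mol
Cr³⁺ + 3e⁻ → Cr, so n(e⁻) = 3 × 0.2212 = 0.6636 mol
Q = 0.6636 × 96500 / 0.693 = 92410 C
I = Q / t = 92410 / 5976 s = 15.5 A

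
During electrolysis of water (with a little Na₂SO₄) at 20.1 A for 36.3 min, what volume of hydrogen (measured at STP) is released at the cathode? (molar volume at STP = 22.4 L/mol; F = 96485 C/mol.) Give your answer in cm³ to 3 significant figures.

5080 cm³

Q = It = 20.1 × 2178 = 43780 C
Moles of electrons = 43780 / 96485 = 0.4537 mol
2H⁺ + 2e⁻ → H₂, so n(H₂) = 0.4537 / 2 = 0.2269 mol
V = 0.2269 × 22.4 = 5.083 L
= 5080 cm³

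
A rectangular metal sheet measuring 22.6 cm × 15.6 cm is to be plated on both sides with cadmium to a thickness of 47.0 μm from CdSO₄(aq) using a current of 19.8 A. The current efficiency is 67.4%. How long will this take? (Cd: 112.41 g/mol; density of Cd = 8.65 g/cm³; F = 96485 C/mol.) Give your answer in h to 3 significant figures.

1.02 h

Plated area = 2 × 22.6 × 15.6 = 705.1 cm²
Volume = 705.1 × 47.0×10⁻⁴ cm = 3.314 cm³
m(Cd) = 3.314 × 8.65 = 28.67 g
n(Cd) = 28.67 / 112.41 = 0.2550 mol; n(e⁻) = 2 × 0.2550 = 0.5100 mol
Q = 0.5100 × 96485 / 0.674 = 73010 C
t = 73010 / 19.8 = 3687 s = 1.02 h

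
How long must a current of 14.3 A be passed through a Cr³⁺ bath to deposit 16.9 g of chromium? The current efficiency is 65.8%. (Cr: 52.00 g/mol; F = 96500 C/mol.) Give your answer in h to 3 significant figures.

n(Cr) = 16.9 / 52.00 = 0.3250 mol
Cr³⁺ + 3e⁻ → Cr, so n(e⁻) = 3 × 0.3250 = 0.9750 mol
Q = 0.9750 × 96500 / 0.658 = 1.430×10^5 C
t = Q / I = 1.430×10^5 / 14.3 = 10000 s = 2.78 h

2.78 h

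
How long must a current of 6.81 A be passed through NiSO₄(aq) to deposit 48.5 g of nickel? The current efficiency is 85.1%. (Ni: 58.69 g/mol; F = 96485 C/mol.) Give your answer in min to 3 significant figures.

459 min

n(Ni) = 48.5 / 58.69 = 0.8264 mol
Ni²⁺ + 2e⁻ → Ni, so n(e⁻) = 2 × 0.8264 = 1.653 mol
Q = 1.653 × 96485 / 0.851 = 1.874×10^5 C
t = Q / I = 1.874×10^5 / 6.81 = 27520 s = 459 min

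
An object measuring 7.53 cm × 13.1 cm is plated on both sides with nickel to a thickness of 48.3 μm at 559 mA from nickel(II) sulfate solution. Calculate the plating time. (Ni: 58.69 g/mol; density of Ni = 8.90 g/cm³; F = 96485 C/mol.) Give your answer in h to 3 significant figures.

13.9 h

Plated area = 2 × 7.53 × 13.1 = 197.3 cm²
Volume = 197.3 × 48.3×10⁻⁴ cm = 0.9530 cm³
m(Ni) = 0.9530 × 8.90 = 8.482 g
n(Ni) = 8.482 / 58.69 = 0.1445 mol; n(e⁻) = 2 × 0.1445 = 0.2890 mol
Q = 0.2890 × 96485 = 27880 C
t = 27880 / 0.559 = 49870 s = 13.9 h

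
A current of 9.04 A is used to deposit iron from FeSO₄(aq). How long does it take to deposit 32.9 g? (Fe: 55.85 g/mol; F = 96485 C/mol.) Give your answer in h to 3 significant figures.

n(Fe) = 32.9 / 55.85 = 0.5891 mol
Fe²⁺ + 2e⁻ → Fe, so n(e⁻) = 2 × 0.5891 = 1.178 mol
Q = 1.178 × 96485 = 1.137×10^5 C
t = Q / I = 1.137×10^5 / 9.04 = 12580 s = 3.49 h

3.49 h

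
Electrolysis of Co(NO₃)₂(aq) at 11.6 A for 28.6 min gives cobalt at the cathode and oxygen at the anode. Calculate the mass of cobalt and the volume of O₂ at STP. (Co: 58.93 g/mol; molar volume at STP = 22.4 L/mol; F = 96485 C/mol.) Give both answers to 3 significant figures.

Q = 11.6 × 1716 = 19910 C; n(e⁻) = 19910 / 96485 = 0.2064 mol
Cathode: Co²⁺ + 2e⁻ → Co → n(Co) = 0.2064/2 = 0.1032 mol → 6.08 g
Anode: 2H₂O → O₂ + 4H⁺ + 4e⁻ → n(O₂) = 0.2064/4 = 0.05160 mol → 1.16 L

6.08 g Co; 1.16 L O₂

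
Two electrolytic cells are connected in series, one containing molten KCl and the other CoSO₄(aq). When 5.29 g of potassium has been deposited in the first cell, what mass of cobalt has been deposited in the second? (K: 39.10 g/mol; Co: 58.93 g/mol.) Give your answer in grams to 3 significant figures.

3.99 g

n(K) = 5.29 / 39.10 = 0.1353 mol
K⁺ + e⁻ → K, so n(e⁻) = 0.1353 mol
In series, the same 0.1353 mol of electrons flows through the second cell.
Co²⁺ + 2e⁻ → Co, so n(Co) = 0.1353 / 2 = 0.06765 mol
m(Co) = 0.06765 × 58.93 = 3.99 g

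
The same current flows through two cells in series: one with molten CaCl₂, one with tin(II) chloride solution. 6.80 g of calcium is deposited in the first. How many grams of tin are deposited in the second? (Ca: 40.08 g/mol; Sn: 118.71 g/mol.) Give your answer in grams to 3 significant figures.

20.1 g

n(Ca) = 6.80 / 40.08 = 0.1697 mol
Ca²⁺ + 2e⁻ → Ca, so n(e⁻) = 2 × 0.1697 = 0.3394 mol
The cells are in series, so the same charge (and hence the same n(e⁻) = 0.3394 mol) passes through both.
Sn²⁺ + 2e⁻ → Sn, so n(Sn) = 0.3394 / 2 = 0.1697 mol
m(Sn) = 0.1697 × 118.71 = 20.1 g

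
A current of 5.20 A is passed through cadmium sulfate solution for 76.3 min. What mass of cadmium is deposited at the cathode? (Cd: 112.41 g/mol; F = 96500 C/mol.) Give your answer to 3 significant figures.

13.9 g

Q = It = 5.20 × 4578 = 23810 C
Moles of electrons = 23810 / 96500 = 0.2467 mol
Cd²⁺ + 2e⁻ → Cd, so n(Cd) = 0.2467 / 2 = 0.1234 mol
m = 0.1234 × 112.41 = 13.9 g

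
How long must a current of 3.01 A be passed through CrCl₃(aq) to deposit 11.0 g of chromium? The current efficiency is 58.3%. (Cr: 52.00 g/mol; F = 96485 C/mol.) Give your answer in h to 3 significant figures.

9.69 h

n(Cr) = 11.0 / 52.00 = 0.2115 mol
Cr³⁺ + 3e⁻ → Cr, so n(e⁻) = 3 × 0.2115 = 0.6345 mol
Q = 0.6345 × 96485 / 0.583 = 1.050×10^5 C
t = Q / I = 1.050×10^5 / 3.01 = 34880 s = 9.69 h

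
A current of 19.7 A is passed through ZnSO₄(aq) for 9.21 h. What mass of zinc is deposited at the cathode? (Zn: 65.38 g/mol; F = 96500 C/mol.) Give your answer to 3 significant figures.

221 g

Charge passed = 19.7 × 33156 = 6.532×10^5 C
n(e⁻) = 6.532×10^5 / 96500 = 6.769 mol
Zn²⁺ + 2e⁻ → Zn, so n(Zn) = 6.769 / 2 = 3.385 mol
m = 3.385 × 65.38 = 221 g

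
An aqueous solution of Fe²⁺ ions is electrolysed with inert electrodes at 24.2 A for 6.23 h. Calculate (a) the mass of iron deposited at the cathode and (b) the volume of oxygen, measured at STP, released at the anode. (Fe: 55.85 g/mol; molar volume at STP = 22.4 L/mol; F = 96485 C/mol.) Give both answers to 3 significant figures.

157 g Fe; 31.5 L O₂

Q = 24.2 × 22428 = 5.428×10^5 C; n(e⁻) = 5.428×10^5 / 96485 = 5.626 mol
Cathode: Fe²⁺ + 2e⁻ → Fe → n(Fe) = 5.626/2 = 2.813 mol → 157 g
Anode: 2H₂O → O₂ + 4H⁺ + 4e⁻ → n(O₂) = 5.626/4 = 1.407 mol → 31.5 L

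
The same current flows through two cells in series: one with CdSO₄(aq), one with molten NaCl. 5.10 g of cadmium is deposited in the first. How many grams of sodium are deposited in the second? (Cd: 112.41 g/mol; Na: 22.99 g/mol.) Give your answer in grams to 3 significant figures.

n(Cd) = 5.10 / 112.41 = 0.04537 mol
Cd²⁺ + 2e⁻ → Cd, so n(e⁻) = 2 × 0.04537 = 0.09074 mol
Same current for the same time ⇒ same n(e⁻) = 0.09074 mol in both cells.
Na⁺ + e⁻ → Na, so n(Na) = 0.09074 mol
m(Na) = 0.09074 × 22.99 = 2.09 g

2.09 g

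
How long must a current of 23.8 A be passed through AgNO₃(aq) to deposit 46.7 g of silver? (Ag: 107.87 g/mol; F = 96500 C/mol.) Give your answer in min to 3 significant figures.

n(Ag) = 46.7 / 107.87 = 0.4329 mol
Ag⁺ + e⁻ → Ag, so n(e⁻) = 0.4329 mol
Q = 0.4329 × 96500 = 41770 C
t = Q / I = 41770 / 23.8 = 1755 s = 29.3 min

29.3 min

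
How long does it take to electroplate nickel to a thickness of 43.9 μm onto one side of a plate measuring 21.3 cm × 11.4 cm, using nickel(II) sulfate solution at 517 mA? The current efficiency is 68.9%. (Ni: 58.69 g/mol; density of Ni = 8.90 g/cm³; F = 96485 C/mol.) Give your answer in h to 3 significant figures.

Plated area = 21.3 × 11.4 = 242.8 cm²
Volume = 242.8 × 43.9×10⁻⁴ cm = 1.066 cm³
m(Ni) = 1.066 × 8.90 = 9.487 g
n(Ni) = 9.487 / 58.69 = 0.1616 mol; n(e⁻) = 2 × 0.1616 = 0.3232 mol
Q = 0.3232 × 96485 / 0.689 = 45260 C
t = 45260 / 0.517 = 87540 s = 24.3 h

24.3 h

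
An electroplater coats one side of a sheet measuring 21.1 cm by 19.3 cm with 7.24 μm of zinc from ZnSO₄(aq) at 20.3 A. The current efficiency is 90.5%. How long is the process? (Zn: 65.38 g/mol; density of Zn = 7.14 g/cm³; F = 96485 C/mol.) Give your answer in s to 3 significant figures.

Plated area = 21.1 × 19.3 = 407.2 cm²
Volume = 407.2 × 7.24×10⁻⁴ cm = 0.2948 cm³
m(Zn) = 0.2948 × 7.14 = 2.105 g
n(Zn) = 2.105 / 65.38 = 0.03220 mol; n(e⁻) = 2 × 0.03220 = 0.06440 mol
Q = 0.06440 × 96485 / 0.905 = 6866 C
t = 6866 / 20.3 = 338.2 s

338 s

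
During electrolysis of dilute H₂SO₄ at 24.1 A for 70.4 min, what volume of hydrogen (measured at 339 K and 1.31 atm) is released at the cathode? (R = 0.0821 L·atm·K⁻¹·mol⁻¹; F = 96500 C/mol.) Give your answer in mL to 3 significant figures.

11200 mL

Q = It = 24.1 × 4224 = 1.018×10^5 C
n(e⁻) = Q/F = 1.018×10^5/96500 = 1.055 mol
2H⁺ + 2e⁻ → H₂, so n(H₂) = 1.055 / 2 = 0.5275 mol
V = nRT/P = 0.5275 × 0.0821 × 339 / 1.31 = 11.21 L
= 11200 mL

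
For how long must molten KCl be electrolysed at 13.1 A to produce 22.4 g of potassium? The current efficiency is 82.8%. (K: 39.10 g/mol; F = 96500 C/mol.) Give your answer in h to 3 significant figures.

1.42 h

n(K) = 22.4 / 39.10 = 0.5729 mol
K⁺ + e⁻ → K, so n(e⁻) = 0.5729 mol
Q = 0.5729 × 96500 / 0.828 = 66770 C
t = Q / I = 66770 / 13.1 = 5097 s = 1.42 h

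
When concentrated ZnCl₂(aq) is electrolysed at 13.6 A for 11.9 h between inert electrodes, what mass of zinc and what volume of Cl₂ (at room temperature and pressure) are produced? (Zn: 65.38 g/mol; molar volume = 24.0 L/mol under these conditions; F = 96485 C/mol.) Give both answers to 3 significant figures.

197 g Zn; 72.5 L Cl₂

Q = 13.6 × 42840 = 5.826×10^5 C; n(e⁻) = 5.826×10^5 / 96485 = 6.038 mol
Cathode: Zn²⁺ + 2e⁻ → Zn → n(Zn) = 6.038/2 = 3.019 mol → 197 g
Anode: 2Cl⁻ → Cl₂ + 2e⁻ → n(Cl₂) = 6.038/2 = 3.019 mol → 72.5 L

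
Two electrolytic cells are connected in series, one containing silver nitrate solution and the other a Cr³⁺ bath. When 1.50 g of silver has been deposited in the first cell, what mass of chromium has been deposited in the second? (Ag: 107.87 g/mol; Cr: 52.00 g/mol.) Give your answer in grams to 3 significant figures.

0.241 g

n(Ag) = 1.50 / 107.87 = 0.01391 mol
Ag⁺ + e⁻ → Ag, so n(e⁻) = 0.01391 mol
Since the cells are in series, n(e⁻) in the Cr cell is also 0.01391 mol.
Cr³⁺ + 3e⁻ → Cr, so n(Cr) = 0.01391 / 3 = 0.004637 mol
m(Cr) = 0.004637 × 52.00 = 0.241 g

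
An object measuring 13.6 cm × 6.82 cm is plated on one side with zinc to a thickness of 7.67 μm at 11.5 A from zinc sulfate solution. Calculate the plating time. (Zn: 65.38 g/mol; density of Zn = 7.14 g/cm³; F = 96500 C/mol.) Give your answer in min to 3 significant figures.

2.17 min

Plated area = 13.6 × 6.82 = 92.75 cm²
Volume = 92.75 × 7.67×10⁻⁴ cm = 0.07114 cm³
m(Zn) = 0.07114 × 7.14 = 0.5079 g
n(Zn) = 0.5079 / 65.38 = 0.007768 mol; n(e⁻) = 2 × 0.007768 = 0.01554 mol
Q = 0.01554 × 96500 = 1500 C
t = 1500 / 11.5 = 130.4 s = 2.17 min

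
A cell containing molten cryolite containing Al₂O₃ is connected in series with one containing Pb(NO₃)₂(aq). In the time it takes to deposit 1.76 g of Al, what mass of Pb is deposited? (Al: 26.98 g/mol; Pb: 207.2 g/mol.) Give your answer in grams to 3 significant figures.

20.3 g

n(Al) = 1.76 / 26.98 = 0.06523 mol
Al³⁺ + 3e⁻ → Al, so n(e⁻) = 3 × 0.06523 = 0.1957 mol
Since the cells are in series, n(e⁻) in the Pb cell is also 0.1957 mol.
Pb²⁺ + 2e⁻ → Pb, so n(Pb) = 0.1957 / 2 = 0.09785 mol
m(Pb) = 0.09785 × 207.2 = 20.3 g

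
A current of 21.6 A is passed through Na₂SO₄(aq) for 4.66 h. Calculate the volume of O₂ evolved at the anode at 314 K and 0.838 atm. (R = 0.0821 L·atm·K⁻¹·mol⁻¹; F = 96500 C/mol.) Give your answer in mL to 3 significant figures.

28900 mL

Q = It = 21.6 × 16776 = 3.624×10^5 C
Moles of electrons = 3.624×10^5 / 96500 = 3.755 mol
2H₂O → O₂ + 4H⁺ + 4e⁻, so n(O₂) = 3.755 / 4 = 0.9388 mol
V = nRT/P = 0.9388 × 0.0821 × 314 / 0.838 = 28.88 L
= 28900 mL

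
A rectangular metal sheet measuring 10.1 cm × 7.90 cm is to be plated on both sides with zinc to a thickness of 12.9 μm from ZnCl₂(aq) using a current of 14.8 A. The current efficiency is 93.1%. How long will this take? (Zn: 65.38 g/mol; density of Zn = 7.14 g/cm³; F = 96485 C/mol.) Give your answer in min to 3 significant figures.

5.25 min

Plated area = 2 × 10.1 × 7.90 = 159.6 cm²
Volume = 159.6 × 12.9×10⁻⁴ cm = 0.2059 cm³
m(Zn) = 0.2059 × 7.14 = 1.470 g
n(Zn) = 1.470 / 65.38 = 0.02248 mol; n(e⁻) = 2 × 0.02248 = 0.04496 mol
Q = 0.04496 × 96485 / 0.931 = 4659 C
t = 4659 / 14.8 = 314.8 s = 5.25 min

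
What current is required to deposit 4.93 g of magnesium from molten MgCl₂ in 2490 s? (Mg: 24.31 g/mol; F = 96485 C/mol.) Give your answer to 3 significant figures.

n(Mg) = 4.93 / 24.31 = 0.2028 mol
Mg²⁺ + 2e⁻ → Mg, so n(e⁻) = 2 × 0.2028 = 0.4056 mol
Q = 0.4056 × 96485 = 39130 C
I = Q / t = 39130 / 2490 s = 15.7 A

15.7 A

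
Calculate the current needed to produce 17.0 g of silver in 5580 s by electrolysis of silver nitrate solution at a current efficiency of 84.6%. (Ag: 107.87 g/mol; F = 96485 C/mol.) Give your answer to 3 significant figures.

3.22 A

n(Ag) = 17.0 / 107.87 = 0.1576 mol
Ag⁺ + e⁻ → Ag, so n(e⁻) = 0.1576 mol
Q = 0.1576 × 96485 / 0.846 = 17970 C
I = Q / t = 17970 / 5580 s = 3.22 A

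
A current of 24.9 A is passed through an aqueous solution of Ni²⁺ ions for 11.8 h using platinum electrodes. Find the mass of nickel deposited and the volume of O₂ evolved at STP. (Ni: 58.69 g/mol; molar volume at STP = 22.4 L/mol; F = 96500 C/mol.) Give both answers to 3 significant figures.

Q = 24.9 × 42480 = 1.058×10^6 C; n(e⁻) = 1.058×10^6 / 96500 = 10.96 mol
Cathode: Ni²⁺ + 2e⁻ → Ni → n(Ni) = 10.96/2 = 5.480 mol → 322 g
Anode: 2H₂O → O₂ + 4H⁺ + 4e⁻ → n(O₂) = 10.96/4 = 2.740 mol → 61.4 L

322 g Ni; 61.4 L O₂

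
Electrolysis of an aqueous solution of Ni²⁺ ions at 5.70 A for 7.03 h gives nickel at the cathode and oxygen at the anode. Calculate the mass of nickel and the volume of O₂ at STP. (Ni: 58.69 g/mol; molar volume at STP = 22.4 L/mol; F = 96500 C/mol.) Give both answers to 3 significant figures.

Q = 5.70 × 25308 = 1.443×10^5 C; n(e⁻) = 1.443×10^5 / 96500 = 1.495 mol
Cathode: Ni²⁺ + 2e⁻ → Ni → n(Ni) = 1.495/2 = 0.7475 mol → 43.9 g
Anode: 2H₂O → O₂ + 4H⁺ + 4e⁻ → n(O₂) = 1.495/4 = 0.3738 mol → 8.37 L

43.9 g Ni; 8.37 L O₂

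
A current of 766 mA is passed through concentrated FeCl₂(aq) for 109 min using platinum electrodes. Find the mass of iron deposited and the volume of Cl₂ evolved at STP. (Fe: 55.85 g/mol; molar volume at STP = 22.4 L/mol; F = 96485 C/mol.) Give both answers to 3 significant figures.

1.45 g Fe; 0.582 L Cl₂

Q = 0.766 × 6540 = 5010 C; n(e⁻) = 5010 / 96485 = 0.05193 mol
Cathode: Fe²⁺ + 2e⁻ → Fe → n(Fe) = 0.05193/2 = 0.02597 mol → 1.45 g
Anode: 2Cl⁻ → Cl₂ + 2e⁻ → n(Cl₂) = 0.05193/2 = 0.02597 mol → 0.582 L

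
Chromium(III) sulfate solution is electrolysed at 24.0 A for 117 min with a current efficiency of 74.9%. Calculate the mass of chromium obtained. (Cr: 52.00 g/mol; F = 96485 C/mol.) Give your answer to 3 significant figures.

Q = 24.0 × 7020 = 1.685×10^5 C
n(e⁻) = 1.685×10^5 / 96485 = 1.746 mol
Cr³⁺ + 3e⁻ → Cr, so theoretical m(Cr) = 0.5820 × 52.00 = 30.26 g
Actual mass = 74.9% × 30.26 = 22.7 g

22.7 g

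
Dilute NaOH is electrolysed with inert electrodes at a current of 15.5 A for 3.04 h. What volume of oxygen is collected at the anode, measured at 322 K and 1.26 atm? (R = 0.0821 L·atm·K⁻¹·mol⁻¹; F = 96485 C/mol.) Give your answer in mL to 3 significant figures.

Q = 15.5 A × 10944 s = 1.696×10^5 C
Moles of electrons = 1.696×10^5 / 96485 = 1.758 mol
2H₂O → O₂ + 4H⁺ + 4e⁻, so n(O₂) = 1.758 / 4 = 0.4395 mol
V = nRT/P = 0.4395 × 0.0821 × 322 / 1.26 = 9.221 L
= 9220 mL

9220 mL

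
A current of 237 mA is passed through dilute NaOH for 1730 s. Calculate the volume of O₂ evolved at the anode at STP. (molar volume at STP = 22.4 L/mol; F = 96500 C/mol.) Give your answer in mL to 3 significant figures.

Q = It = 0.237 × 1730 = 410.0 C
n(e⁻) = Q/F = 410.0/96500 = 0.004249 mol
2H₂O → O₂ + 4H⁺ + 4e⁻, so n(O₂) = 0.004249 / 4 = 0.001062 mol
V = 0.001062 × 22.4 = 0.02379 L
= 23.8 mL

23.8 mL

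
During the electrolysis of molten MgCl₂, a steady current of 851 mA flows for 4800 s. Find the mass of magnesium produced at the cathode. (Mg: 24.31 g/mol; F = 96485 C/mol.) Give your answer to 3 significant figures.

0.515 g

Q = 0.851 A × 4800 s = 4085 C
n(e⁻) = Q/F = 4085/96485 = 0.04234 mol
Mg²⁺ + 2e⁻ → Mg, so n(Mg) = 0.04234 / 2 = 0.02117 mol
m = 0.02117 × 24.31 = 0.515 g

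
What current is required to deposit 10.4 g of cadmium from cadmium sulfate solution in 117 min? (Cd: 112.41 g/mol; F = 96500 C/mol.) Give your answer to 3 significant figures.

2.54 A

n(Cd) = 10.4 / 112.41 = 0.09252 mol
Cd²⁺ + 2e⁻ → Cd, so n(e⁻) = 2 × 0.09252 = 0.1850 mol
Q = 0.1850 × 96500 = 17850 C
I = Q / t = 17850 / 7020 s = 2.54 A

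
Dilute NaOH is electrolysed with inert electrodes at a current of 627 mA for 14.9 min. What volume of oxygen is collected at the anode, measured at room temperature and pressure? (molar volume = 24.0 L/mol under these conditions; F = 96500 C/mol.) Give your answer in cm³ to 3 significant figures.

34.9 cm³

Q = It = 0.627 × 894 = 560.5 C
Moles of electrons = 560.5 / 96500 = 0.005808 mol
2H₂O → O₂ + 4H⁺ + 4e⁻, so n(O₂) = 0.005808 / 4 = 0.001452 mol
V = 0.001452 × 24.0 = 0.03485 L
= 34.9 cm³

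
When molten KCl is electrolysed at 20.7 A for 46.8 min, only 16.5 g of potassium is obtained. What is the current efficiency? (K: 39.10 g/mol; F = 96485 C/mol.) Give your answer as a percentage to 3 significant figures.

Q = 20.7 × 2808 = 58130 C
n(e⁻) = 58130 / 96485 = 0.6025 mol
K⁺ + e⁻ → K, so theoretical n(K) = 0.6025 mol → 23.56 g
Efficiency = 16.5 / 23.56 = 0.7003 = 70.0%

70.0%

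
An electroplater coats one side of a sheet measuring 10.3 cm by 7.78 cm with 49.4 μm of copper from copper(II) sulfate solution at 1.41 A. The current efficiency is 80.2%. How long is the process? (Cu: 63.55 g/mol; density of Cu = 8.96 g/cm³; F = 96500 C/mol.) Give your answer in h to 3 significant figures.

2.65 h

Plated area = 10.3 × 7.78 = 80.13 cm²
Volume = 80.13 × 49.4×10⁻⁴ cm = 0.3958 cm³
m(Cu) = 0.3958 × 8.96 = 3.546 g
n(Cu) = 3.546 / 63.55 = 0.05580 mol; n(e⁻) = 2 × 0.05580 = 0.1116 mol
Q = 0.1116 × 96500 / 0.802 = 13430 C
t = 13430 / 1.41 = 9525 s = 2.65 h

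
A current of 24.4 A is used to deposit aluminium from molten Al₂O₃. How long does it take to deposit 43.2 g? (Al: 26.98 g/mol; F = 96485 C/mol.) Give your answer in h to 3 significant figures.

5.28 h

n(Al) = 43.2 / 26.98 = 1.601 mol
Al³⁺ + 3e⁻ → Al, so n(e⁻) = 3 × 1.601 = 4.803 mol
Q = 4.803 × 96485 = 4.634×10^5 C
t = Q / I = 4.634×10^5 / 24.4 = 18990 s = 5.28 h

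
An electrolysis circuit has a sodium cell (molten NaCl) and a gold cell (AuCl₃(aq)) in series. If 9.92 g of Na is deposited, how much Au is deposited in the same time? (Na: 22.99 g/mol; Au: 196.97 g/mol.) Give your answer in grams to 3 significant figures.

n(Na) = 9.92 / 22.99 = 0.4315 mol
Na⁺ + e⁻ → Na, so n(e⁻) = 0.4315 mol
The cells are in series, so the same charge (and hence the same n(e⁻) = 0.4315 mol) passes through both.
Au³⁺ + 3e⁻ → Au, so n(Au) = 0.4315 / 3 = 0.1438 mol
m(Au) = 0.1438 × 196.97 = 28.3 g

28.3 g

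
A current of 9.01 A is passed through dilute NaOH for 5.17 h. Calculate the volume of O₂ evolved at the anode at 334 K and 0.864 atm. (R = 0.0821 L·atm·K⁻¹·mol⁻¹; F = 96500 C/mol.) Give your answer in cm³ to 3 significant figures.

13800 cm³

Charge passed = 9.01 × 18612 = 1.677×10^5 C
n(e⁻) = Q/F = 1.677×10^5/96500 = 1.738 mol
2H₂O → O₂ + 4H⁺ + 4e⁻, so n(O₂) = 1.738 / 4 = 0.4345 mol
V = nRT/P = 0.4345 × 0.0821 × 334 / 0.864 = 13.79 L
= 13800 cm³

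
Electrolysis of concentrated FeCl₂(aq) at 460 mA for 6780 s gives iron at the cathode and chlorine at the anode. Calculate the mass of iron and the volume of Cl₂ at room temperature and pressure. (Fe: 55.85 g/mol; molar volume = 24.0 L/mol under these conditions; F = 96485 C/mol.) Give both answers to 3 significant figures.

Q = 0.460 × 6780 = 3119 C; n(e⁻) = 3119 / 96485 = 0.03233 mol
Cathode: Fe²⁺ + 2e⁻ → Fe → n(Fe) = 0.03233/2 = 0.01617 mol → 0.903 g
Anode: 2Cl⁻ → Cl₂ + 2e⁻ → n(Cl₂) = 0.03233/2 = 0.01617 mol → 0.388 L

0.903 g Fe; 0.388 L Cl₂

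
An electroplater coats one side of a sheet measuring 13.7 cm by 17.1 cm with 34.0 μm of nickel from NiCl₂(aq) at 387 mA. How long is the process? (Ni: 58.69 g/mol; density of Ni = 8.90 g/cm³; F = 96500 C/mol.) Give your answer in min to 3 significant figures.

1000 min

Plated area = 13.7 × 17.1 = 234.3 cm²
Volume = 234.3 × 34.0×10⁻⁴ cm = 0.7966 cm³
m(Ni) = 0.7966 × 8.90 = 7.090 g
n(Ni) = 7.090 / 58.69 = 0.1208 mol; n(e⁻) = 2 × 0.1208 = 0.2416 mol
Q = 0.2416 × 96500 = 23310 C
t = 23310 / 0.387 = 60230 s = 1000 min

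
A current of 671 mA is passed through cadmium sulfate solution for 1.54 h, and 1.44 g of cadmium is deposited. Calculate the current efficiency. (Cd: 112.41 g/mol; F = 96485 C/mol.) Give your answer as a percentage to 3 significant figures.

Q = 0.671 × 5544 = 3720 C
n(e⁻) = 3720 / 96485 = 0.03856 mol
Cd²⁺ + 2e⁻ → Cd, so theoretical n(Cd) = 0.01928 mol → 2.167 g
Efficiency = 1.44 / 2.167 = 0.6645 = 66.5%

66.5%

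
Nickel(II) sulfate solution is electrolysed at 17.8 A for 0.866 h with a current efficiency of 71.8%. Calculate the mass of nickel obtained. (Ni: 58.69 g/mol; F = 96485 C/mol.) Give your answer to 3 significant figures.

Q = 17.8 × 3117.6 = 55490 C
n(e⁻) = 55490 / 96485 = 0.5751 mol
Ni²⁺ + 2e⁻ → Ni, so theoretical m(Ni) = 0.2876 × 58.69 = 16.88 g
Actual mass = 71.8% × 16.88 = 12.1 g

12.1 g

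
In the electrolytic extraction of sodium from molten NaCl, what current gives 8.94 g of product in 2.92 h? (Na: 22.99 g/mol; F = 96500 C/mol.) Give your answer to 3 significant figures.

n(Na) = 8.94 / 22.99 = 0.3889 mol
Na⁺ + e⁻ → Na, so n(e⁻) = 0.3889 mol
Q = 0.3889 × 96500 = 37530 C
I = Q / t = 37530 / 10512 s = 3.57 A

3.57 A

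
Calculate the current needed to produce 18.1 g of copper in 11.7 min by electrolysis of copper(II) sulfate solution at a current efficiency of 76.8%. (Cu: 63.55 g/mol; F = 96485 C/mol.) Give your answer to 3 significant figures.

102 A

n(Cu) = 18.1 / 63.55 = 0.2848 mol
Cu²⁺ + 2e⁻ → Cu, so n(e⁻) = 2 × 0.2848 = 0.5696 mol
Q = 0.5696 × 96485 / 0.768 = 71560 C
I = Q / t = 71560 / 702 s = 102 A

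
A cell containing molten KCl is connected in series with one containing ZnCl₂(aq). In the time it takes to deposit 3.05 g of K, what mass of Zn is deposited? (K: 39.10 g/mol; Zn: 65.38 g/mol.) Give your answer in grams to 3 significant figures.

n(K) = 3.05 / 39.10 = 0.07801 mol
K⁺ + e⁻ → K, so n(e⁻) = 0.07801 mol
Same current for the same time ⇒ same n(e⁻) = 0.07801 mol in both cells.
Zn²⁺ + 2e⁻ → Zn, so n(Zn) = 0.07801 / 2 = 0.03901 mol
m(Zn) = 0.03901 × 65.38 = 2.55 g

2.55 g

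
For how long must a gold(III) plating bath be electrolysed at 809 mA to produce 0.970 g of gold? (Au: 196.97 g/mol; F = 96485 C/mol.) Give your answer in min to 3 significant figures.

29.4 min

n(Au) = 0.970 / 196.97 = 0.004925 mol
Au³⁺ + 3e⁻ → Au, so n(e⁻) = 3 × 0.004925 = 0.01478 mol
Q = 0.01478 × 96485 = 1426 C
t = Q / I = 1426 / 0.809 = 1763 s = 29.4 min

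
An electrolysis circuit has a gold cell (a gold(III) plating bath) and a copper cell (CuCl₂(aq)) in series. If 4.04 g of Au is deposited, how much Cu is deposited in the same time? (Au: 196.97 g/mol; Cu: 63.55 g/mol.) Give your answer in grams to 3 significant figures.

1.96 g

n(Au) = 4.04 / 196.97 = 0.02051 mol
Au³⁺ + 3e⁻ → Au, so n(e⁻) = 3 × 0.02051 = 0.06153 mol
The cells are in series, so the same charge (and hence the same n(e⁻) = 0.06153 mol) passes through both.
Cu²⁺ + 2e⁻ → Cu, so n(Cu) = 0.06153 / 2 = 0.03077 mol
m(Cu) = 0.03077 × 63.55 = 1.96 g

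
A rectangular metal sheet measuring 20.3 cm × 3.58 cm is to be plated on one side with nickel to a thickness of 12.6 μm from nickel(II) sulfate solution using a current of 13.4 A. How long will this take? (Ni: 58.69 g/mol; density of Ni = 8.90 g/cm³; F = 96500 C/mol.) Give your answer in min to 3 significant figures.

Plated area = 20.3 × 3.58 = 72.67 cm²
Volume = 72.67 × 12.6×10⁻⁴ cm = 0.09156 cm³
m(Ni) = 0.09156 × 8.90 = 0.8149 g
n(Ni) = 0.8149 / 58.69 = 0.01388 mol; n(e⁻) = 2 × 0.01388 = 0.02776 mol
Q = 0.02776 × 96500 = 2679 C
t = 2679 / 13.4 = 199.9 s = 3.33 min

3.33 min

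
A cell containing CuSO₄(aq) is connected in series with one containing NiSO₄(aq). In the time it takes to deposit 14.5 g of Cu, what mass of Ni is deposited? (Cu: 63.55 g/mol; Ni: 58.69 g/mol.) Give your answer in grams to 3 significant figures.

13.4 g

n(Cu) = 14.5 / 63.55 = 0.2282 mol
Cu²⁺ + 2e⁻ → Cu, so n(e⁻) = 2 × 0.2282 = 0.4564 mol
In series, the same 0.4564 mol of electrons flows through the second cell.
Ni²⁺ + 2e⁻ → Ni, so n(Ni) = 0.4564 / 2 = 0.2282 mol
m(Ni) = 0.2282 × 58.69 = 13.4 g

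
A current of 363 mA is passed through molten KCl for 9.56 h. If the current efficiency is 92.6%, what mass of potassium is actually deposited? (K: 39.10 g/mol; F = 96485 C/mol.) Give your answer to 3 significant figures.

4.69 g

Q = 0.363 × 34416 = 12490 C
n(e⁻) = 12490 / 96485 = 0.1295 mol
K⁺ + e⁻ → K, so theoretical m(K) = 0.1295 × 39.10 = 5.063 g
Actual mass = 92.6% × 5.063 = 4.69 g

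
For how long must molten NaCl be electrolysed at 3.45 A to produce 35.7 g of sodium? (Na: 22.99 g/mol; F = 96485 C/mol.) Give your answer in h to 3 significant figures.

12.1 h

n(Na) = 35.7 / 22.99 = 1.553 mol
Na⁺ + e⁻ → Na, so n(e⁻) = 1.553 mol
Q = 1.553 × 96485 = 1.498×10^5 C
t = Q / I = 1.498×10^5 / 3.45 = 43420 s = 12.1 h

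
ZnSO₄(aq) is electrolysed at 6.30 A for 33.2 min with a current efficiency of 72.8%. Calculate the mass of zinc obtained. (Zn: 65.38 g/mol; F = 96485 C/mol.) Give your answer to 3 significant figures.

Q = 6.30 × 1992 = 12550 C
n(e⁻) = 12550 / 96485 = 0.1301 mol
Zn²⁺ + 2e⁻ → Zn, so theoretical m(Zn) = 0.06505 × 65.38 = 4.253 g
Actual mass = 72.8% × 4.253 = 3.10 g

3.10 g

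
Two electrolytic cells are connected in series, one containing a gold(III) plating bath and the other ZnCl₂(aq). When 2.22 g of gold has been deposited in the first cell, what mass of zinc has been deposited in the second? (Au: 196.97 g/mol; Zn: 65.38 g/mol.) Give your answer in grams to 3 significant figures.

n(Au) = 2.22 / 196.97 = 0.01127 mol
Au³⁺ + 3e⁻ → Au, so n(e⁻) = 3 × 0.01127 = 0.03381 mol
Same current for the same time ⇒ same n(e⁻) = 0.03381 mol in both cells.
Zn²⁺ + 2e⁻ → Zn, so n(Zn) = 0.03381 / 2 = 0.01691 mol
m(Zn) = 0.01691 × 65.38 = 1.11 g

1.11 g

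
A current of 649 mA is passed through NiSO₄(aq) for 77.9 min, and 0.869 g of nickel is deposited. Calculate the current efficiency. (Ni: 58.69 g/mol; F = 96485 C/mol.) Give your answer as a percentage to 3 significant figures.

94.2%

Q = 0.649 × 4674 = 3033 C
n(e⁻) = 3033 / 96485 = 0.03143 mol
Ni²⁺ + 2e⁻ → Ni, so theoretical n(Ni) = 0.01572 mol → 0.9226 g
Efficiency = 0.869 / 0.9226 = 0.9419 = 94.2%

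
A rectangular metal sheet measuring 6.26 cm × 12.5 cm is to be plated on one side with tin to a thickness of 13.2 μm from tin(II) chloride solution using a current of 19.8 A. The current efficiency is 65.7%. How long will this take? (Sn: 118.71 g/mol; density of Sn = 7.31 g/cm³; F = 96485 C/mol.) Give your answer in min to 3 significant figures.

1.57 min

Plated area = 6.26 × 12.5 = 78.25 cm²
Volume = 78.25 × 13.2×10⁻⁴ cm = 0.1033 cm³
m(Sn) = 0.1033 × 7.31 = 0.7551 g
n(Sn) = 0.7551 / 118.71 = 0.006361 mol; n(e⁻) = 2 × 0.006361 = 0.01272 mol
Q = 0.01272 × 96485 / 0.657 = 1868 C
t = 1868 / 19.8 = 94.34 s = 1.57 min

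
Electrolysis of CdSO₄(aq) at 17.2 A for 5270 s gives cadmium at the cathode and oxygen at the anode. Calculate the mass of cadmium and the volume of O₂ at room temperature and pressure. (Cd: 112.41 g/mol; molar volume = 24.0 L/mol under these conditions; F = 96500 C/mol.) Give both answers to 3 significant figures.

52.8 g Cd; 5.64 L O₂

Q = 17.2 × 5270 = 90640 C; n(e⁻) = 90640 / 96500 = 0.9393 mol
Cathode: Cd²⁺ + 2e⁻ → Cd → n(Cd) = 0.9393/2 = 0.4697 mol → 52.8 g
Anode: 2H₂O → O₂ + 4H⁺ + 4e⁻ → n(O₂) = 0.9393/4 = 0.2348 mol → 5.64 L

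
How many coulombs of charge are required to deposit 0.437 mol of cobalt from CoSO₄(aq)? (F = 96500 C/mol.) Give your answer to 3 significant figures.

84300 C

Co²⁺ + 2e⁻ → Co, so n(e⁻) = 2 × 0.437 = 0.8740 mol
Q = 0.8740 × 96500 = 84340 C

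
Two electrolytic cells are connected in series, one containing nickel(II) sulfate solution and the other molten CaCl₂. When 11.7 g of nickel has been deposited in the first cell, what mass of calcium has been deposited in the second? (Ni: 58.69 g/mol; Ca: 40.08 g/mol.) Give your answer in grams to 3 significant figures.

7.99 g

n(Ni) = 11.7 / 58.69 = 0.1994 mol
Ni²⁺ + 2e⁻ → Ni, so n(e⁻) = 2 × 0.1994 = 0.3988 mol
Since the cells are in series, n(e⁻) in the Ca cell is also 0.3988 mol.
Ca²⁺ + 2e⁻ → Ca, so n(Ca) = 0.3988 / 2 = 0.1994 mol
m(Ca) = 0.1994 × 40.08 = 7.99 g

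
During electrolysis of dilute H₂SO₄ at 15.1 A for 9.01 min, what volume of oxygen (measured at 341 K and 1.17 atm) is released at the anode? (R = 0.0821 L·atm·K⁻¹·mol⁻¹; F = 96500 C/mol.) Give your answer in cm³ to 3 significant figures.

Q = 15.1 A × 540.6 s = 8163 C
n(e⁻) = Q/F = 8163/96500 = 0.08459 mol
2H₂O → O₂ + 4H⁺ + 4e⁻, so n(O₂) = 0.08459 / 4 = 0.02115 mol
V = nRT/P = 0.02115 × 0.0821 × 341 / 1.17 = 0.5061 L
= 506 cm³

506 cm³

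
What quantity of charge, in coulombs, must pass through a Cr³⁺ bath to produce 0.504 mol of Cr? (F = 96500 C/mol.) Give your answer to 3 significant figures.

Cr³⁺ + 3e⁻ → Cr, so n(e⁻) = 3 × 0.504 = 1.512 mol
Q = 1.512 × 96500 = 1.459×10^5 C

1.46×10^5 C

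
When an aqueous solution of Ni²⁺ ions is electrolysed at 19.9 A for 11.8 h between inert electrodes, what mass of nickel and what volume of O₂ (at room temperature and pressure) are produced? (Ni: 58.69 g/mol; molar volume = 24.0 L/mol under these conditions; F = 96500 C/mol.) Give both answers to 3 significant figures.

Q = 19.9 × 42480 = 8.454×10^5 C; n(e⁻) = 8.454×10^5 / 96500 = 8.761 mol
Cathode: Ni²⁺ + 2e⁻ → Ni → n(Ni) = 8.761/2 = 4.381 mol → 257 g
Anode: 2H₂O → O₂ + 4H⁺ + 4e⁻ → n(O₂) = 8.761/4 = 2.190 mol → 52.6 L

257 g Ni; 52.6 L O₂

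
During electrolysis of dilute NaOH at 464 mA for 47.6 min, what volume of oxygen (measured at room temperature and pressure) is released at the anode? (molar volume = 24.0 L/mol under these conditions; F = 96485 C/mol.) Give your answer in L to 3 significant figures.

Charge passed = 0.464 × 2856 = 1325 C
n(e⁻) = Q/F = 1325/96485 = 0.01373 mol
2H₂O → O₂ + 4H⁺ + 4e⁻, so n(O₂) = 0.01373 / 4 = 0.003433 mol
V = 0.003433 × 24.0 = 0.08239 L

0.0824 L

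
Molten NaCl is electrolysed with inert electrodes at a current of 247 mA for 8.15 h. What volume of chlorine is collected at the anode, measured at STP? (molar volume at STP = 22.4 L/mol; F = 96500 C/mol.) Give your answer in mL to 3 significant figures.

841 mL

Charge passed = 0.247 × 29340 = 7247 C
Moles of electrons = 7247 / 96500 = 0.07510 mol
2Cl⁻ → Cl₂ + 2e⁻, so n(Cl₂) = 0.07510 / 2 = 0.03755 mol
V = 0.03755 × 22.4 = 0.8411 L
= 841 mL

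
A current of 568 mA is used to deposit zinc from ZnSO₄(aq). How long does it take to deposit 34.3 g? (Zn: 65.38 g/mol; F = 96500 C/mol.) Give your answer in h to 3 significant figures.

49.5 h

n(Zn) = 34.3 / 65.38 = 0.5246 mol
Zn²⁺ + 2e⁻ → Zn, so n(e⁻) = 2 × 0.5246 = 1.049 mol
Q = 1.049 × 96500 = 1.012×10^5 C
t = Q / I = 1.012×10^5 / 0.568 = 1.782×10^5 s = 49.5 h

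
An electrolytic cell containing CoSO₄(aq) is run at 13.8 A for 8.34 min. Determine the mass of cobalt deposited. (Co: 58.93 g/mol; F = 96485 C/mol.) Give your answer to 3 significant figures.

2.11 g

Q = It = 13.8 × 500.4 = 6906 C
n(e⁻) = Q/F = 6906/96485 = 0.07158 mol
Co²⁺ + 2e⁻ → Co, so n(Co) = 0.07158 / 2 = 0.03579 mol
m = 0.03579 × 58.93 = 2.11 g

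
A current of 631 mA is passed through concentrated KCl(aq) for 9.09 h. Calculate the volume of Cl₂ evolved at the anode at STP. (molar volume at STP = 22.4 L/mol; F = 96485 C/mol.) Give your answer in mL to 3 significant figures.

2400 mL

Q = 0.631 A × 32724 s = 20650 C
n(e⁻) = Q/F = 20650/96485 = 0.2140 mol
2Cl⁻ → Cl₂ + 2e⁻, so n(Cl₂) = 0.2140 / 2 = 0.1070 mol
V = 0.1070 × 22.4 = 2.397 L
= 2400 mL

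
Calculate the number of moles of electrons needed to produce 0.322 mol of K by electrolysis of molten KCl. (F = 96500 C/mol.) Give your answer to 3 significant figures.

0.322 mol

K⁺ + e⁻ → K, so n(e⁻) = 1 × 0.322 = 0.3220 mol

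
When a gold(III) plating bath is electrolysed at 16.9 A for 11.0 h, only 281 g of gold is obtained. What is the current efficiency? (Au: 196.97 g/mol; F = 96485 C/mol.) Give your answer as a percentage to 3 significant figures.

Q = 16.9 × 39600 = 6.692×10^5 C
n(e⁻) = 6.692×10^5 / 96485 = 6.936 mol
Au³⁺ + 3e⁻ → Au, so theoretical n(Au) = 2.312 mol → 455.4 g
Efficiency = 281 / 455.4 = 0.6170 = 61.7%

61.7%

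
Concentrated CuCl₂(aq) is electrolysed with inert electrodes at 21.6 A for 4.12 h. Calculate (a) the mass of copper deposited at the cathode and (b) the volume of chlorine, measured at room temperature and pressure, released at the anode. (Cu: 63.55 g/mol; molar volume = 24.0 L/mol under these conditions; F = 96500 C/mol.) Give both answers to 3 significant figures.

105 g Cu; 39.8 L Cl₂

Q = 21.6 × 14832 = 3.204×10^5 C; n(e⁻) = 3.204×10^5 / 96500 = 3.320 mol
Cathode: Cu²⁺ + 2e⁻ → Cu → n(Cu) = 3.320/2 = 1.660 mol → 105 g
Anode: 2Cl⁻ → Cl₂ + 2e⁻ → n(Cl₂) = 3.320/2 = 1.660 mol → 39.8 L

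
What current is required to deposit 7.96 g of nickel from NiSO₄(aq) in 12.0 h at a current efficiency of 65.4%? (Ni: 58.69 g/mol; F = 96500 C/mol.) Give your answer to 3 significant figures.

n(Ni) = 7.96 / 58.69 = 0.1356 mol
Ni²⁺ + 2e⁻ → Ni, so n(e⁻) = 2 × 0.1356 = 0.2712 mol
Q = 0.2712 × 96500 / 0.654 = 40020 C
I = Q / t = 40020 / 43200 s = 0.926 A

0.926 A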